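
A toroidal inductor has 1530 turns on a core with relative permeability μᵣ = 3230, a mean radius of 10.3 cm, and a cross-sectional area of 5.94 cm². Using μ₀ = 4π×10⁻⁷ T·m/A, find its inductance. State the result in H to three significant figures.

For a thin toroid, L = μ₀μᵣN²A/(2πR).
L = (4π×10⁻⁷)(3230)(1530)²(5.940×10^-4) / (2π×0.103 m) = 8.721 H.

L ≈ 8.72 H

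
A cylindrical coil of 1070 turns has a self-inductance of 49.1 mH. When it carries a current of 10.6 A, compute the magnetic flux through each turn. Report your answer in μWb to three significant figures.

Φ_B ≈ 486 μWb

From L = NΦ_B/I, the flux per turn is Φ_B = LI/N.
Φ_B = (4.910×10^-2 H)(10.6 A)/1070 = 4.864×10^-4 Wb.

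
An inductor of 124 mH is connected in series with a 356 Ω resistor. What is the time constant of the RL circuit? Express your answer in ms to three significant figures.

τ ≈ 0.348 ms

τ = L/R = (0.124 H)/(356 Ω) = 3.483×10^-4 s.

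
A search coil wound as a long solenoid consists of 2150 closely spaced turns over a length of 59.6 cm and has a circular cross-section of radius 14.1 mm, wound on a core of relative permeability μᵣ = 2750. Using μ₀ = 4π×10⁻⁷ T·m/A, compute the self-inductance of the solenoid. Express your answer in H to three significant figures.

L ≈ 16.7 H

A = πr² = π(1.410×10^-2 m)² = 6.246×10^-4 m².
For a long solenoid, L = μ₀μᵣN²A/ℓ.
L = (4π×10⁻⁷)(2750)(2150)²(6.246×10^-4)/(0.596 m) = 16.74 H.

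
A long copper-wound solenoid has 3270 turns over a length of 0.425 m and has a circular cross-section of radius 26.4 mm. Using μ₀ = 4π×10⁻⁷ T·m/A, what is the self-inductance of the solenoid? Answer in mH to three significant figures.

A = πr² = π(2.640×10^-2 m)² = 2.190×10^-3 m².
For a long solenoid, L = μ₀N²A/ℓ.
L = (4π×10⁻⁷)(3270)²(2.190×10^-3)/(0.425 m) = 6.923×10^-2 H.

L ≈ 69.2 mH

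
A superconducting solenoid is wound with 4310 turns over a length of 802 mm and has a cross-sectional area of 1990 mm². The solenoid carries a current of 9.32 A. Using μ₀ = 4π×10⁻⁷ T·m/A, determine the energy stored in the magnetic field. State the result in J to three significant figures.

A = 1990 mm² = 1.990×10^-3 m².
L = μ₀N²A/ℓ = (4π×10⁻⁷)(4310)²(1.990×10^-3)/(0.802) = 5.792×10^-2 H.
U = ½LI² = ½(5.792×10^-2)(9.32)² = 2.516 J.

U ≈ 2.52 J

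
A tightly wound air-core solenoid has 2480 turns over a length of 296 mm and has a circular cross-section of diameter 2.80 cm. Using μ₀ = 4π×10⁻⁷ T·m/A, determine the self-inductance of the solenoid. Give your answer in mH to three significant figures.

L ≈ 16.1 mH

A = π(d/2)² = π(1.400×10^-2 m)² = 6.158×10^-4 m².
For a long solenoid, L = μ₀N²A/ℓ.
L = (4π×10⁻⁷)(2480)²(6.158×10^-4)/(0.296 m) = 1.608×10^-2 H.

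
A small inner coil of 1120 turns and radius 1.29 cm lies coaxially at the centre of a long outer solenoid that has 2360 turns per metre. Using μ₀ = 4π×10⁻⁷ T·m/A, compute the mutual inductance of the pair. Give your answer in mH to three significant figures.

M ≈ 1.74 mH

The outer solenoid produces a uniform field B₁ = μ₀n₁I₁ across the inner coil,
so the flux linkage is N₂Φ = N₂B₁A₂ = μ₀n₁N₂A₂·I₁, giving M = μ₀n₁N₂A₂.
A₂ = πr² = π(1.290×10^-2 m)² = 5.228×10^-4 m².
M = (4π×10⁻⁷)(2360)(1120)(5.228×10^-4) = 1.736×10^-3 H.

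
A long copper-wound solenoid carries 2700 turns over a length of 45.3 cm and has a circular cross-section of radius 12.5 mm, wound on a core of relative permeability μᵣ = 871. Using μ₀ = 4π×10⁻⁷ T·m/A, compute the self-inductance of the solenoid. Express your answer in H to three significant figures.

A = πr² = π(1.250×10^-2 m)² = 4.909×10^-4 m².
For a long solenoid, L = μ₀μᵣN²A/ℓ.
L = (4π×10⁻⁷)(871)(2700)²(4.909×10^-4)/(0.453 m) = 8.646 H.

L ≈ 8.65 H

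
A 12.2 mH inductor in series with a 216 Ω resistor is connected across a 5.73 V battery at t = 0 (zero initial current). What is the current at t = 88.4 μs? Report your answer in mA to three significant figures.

τ = L/R = 1.220×10^-2/216 = 5.648×10^-5 s; final current I_∞ = ε/R = 5.73/216 = 2.653×10^-2 A.
I(t) = I_∞(1 − e^(−t/τ)) with t/τ = 1.565.
I = (2.653×10^-2)(1 − e^(−1.565)) = 2.098×10^-2 A.

I ≈ 21.0 mA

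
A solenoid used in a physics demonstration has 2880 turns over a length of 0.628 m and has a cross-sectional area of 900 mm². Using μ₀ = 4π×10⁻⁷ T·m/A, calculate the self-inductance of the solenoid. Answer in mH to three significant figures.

A = 900 mm² = 9.000×10^-4 m².
For a long solenoid, L = μ₀N²A/ℓ.
L = (4π×10⁻⁷)(2880)²(9.000×10^-4)/(0.628 m) = 1.494×10^-2 H.

L ≈ 14.9 mH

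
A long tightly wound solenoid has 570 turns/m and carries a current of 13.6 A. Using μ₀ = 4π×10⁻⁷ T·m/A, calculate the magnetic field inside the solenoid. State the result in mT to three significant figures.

B ≈ 9.74 mT

Inside a long solenoid, B = μ₀nI.
B = (4π×10⁻⁷)(570 m⁻¹)(13.6 A) = 9.741×10^-3 T.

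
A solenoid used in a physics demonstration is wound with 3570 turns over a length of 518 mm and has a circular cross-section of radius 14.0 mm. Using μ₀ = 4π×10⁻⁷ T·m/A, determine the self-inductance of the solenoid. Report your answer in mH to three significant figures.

A = πr² = π(1.400×10^-2 m)² = 6.158×10^-4 m².
For a long solenoid, L = μ₀N²A/ℓ.
L = (4π×10⁻⁷)(3570)²(6.158×10^-4)/(0.518 m) = 1.904×10^-2 H.

L ≈ 19.0 mH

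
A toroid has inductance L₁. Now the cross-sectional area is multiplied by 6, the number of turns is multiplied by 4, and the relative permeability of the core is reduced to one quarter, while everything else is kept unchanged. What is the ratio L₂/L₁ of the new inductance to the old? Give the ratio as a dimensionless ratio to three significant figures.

For a toroid, L ∝ μᵣN²A/R.
L₂/L₁ = (6) × (4)^2 × (0.25) = 24.0.

L₂/L₁ = 24.0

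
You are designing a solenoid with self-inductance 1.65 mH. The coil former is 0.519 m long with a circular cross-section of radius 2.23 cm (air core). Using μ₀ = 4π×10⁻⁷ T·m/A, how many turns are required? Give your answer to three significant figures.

A = πr² = π(2.230×10^-2 m)² = 1.562×10^-3 m².
From L = μ₀N²A/ℓ, N = √(Lℓ / (μ₀A)).
N = √[(1.650×10^-3)(0.519) / ((4π×10⁻⁷)×1.562×10^-3)] = √(4.362×10^5) ≈ 660.45.

N ≈ 660 turns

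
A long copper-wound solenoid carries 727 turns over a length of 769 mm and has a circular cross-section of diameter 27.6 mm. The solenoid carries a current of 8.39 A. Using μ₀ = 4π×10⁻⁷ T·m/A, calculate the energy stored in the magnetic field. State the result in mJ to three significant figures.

U ≈ 18.2 mJ

A = π(d/2)² = π(1.380×10^-2 m)² = 5.983×10^-4 m².
L = μ₀N²A/ℓ = (4π×10⁻⁷)(727)²(5.983×10^-4)/(0.769) = 5.167×10^-4 H.
U = ½LI² = ½(5.167×10^-4)(8.39)² = 1.819×10^-2 J.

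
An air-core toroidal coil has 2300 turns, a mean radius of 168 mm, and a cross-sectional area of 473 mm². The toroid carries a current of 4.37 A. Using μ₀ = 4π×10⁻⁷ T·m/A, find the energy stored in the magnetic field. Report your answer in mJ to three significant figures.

L = μ₀N²A/(2πR) = (4π×10⁻⁷)(2300)²(4.730×10^-4)/(2π×0.168) = 2.979×10^-3 H.
U = ½LI² = ½(2.979×10^-3)(4.37)² = 2.844×10^-2 J.

U ≈ 28.4 mJ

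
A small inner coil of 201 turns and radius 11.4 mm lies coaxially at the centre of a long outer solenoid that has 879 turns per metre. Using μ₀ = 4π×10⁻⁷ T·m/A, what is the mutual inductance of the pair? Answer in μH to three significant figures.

The outer solenoid produces a uniform field B₁ = μ₀n₁I₁ across the inner coil,
so the flux linkage is N₂Φ = N₂B₁A₂ = μ₀n₁N₂A₂·I₁, giving M = μ₀n₁N₂A₂.
A₂ = πr² = π(1.140×10^-2 m)² = 4.083×10^-4 m².
M = (4π×10⁻⁷)(879)(201)(4.083×10^-4) = 9.0647×10^-5 H.

M ≈ 90.6 μH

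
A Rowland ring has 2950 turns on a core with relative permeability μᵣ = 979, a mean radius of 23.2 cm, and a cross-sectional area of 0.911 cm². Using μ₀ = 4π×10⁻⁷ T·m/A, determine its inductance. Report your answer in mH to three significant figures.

For a thin toroid, L = μ₀μᵣN²A/(2πR).
L = (4π×10⁻⁷)(979)(2950)²(9.110×10^-5) / (2π×0.232 m) = 0.6691 H.

L ≈ 669 mH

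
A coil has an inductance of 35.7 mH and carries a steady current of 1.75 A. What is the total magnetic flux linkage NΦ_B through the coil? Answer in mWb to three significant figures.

From L = NΦ_B/I, the flux linkage is NΦ_B = LI.
NΦ_B = (3.570×10^-2 H)(1.75 A) = 6.248×10^-2 Wb.

NΦ_B ≈ 62.5 mWb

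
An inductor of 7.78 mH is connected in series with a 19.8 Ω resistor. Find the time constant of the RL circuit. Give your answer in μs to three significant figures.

τ ≈ 393 μs

τ = L/R = (7.780×10^-3 H)/(19.8 Ω) = 3.929×10^-4 s.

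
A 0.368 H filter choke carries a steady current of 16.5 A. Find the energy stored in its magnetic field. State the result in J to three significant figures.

Stored magnetic energy: U = ½LI².
U = ½(0.368 H)(16.5 A)² = 50.09 J.

U ≈ 50.1 J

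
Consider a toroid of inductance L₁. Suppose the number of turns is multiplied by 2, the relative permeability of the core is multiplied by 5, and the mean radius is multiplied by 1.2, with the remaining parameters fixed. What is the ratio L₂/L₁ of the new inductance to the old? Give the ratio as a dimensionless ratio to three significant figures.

L₂/L₁ = 16.7

For a toroid, L ∝ μᵣN²A/R.
L₂/L₁ = (2)^2 × (5) × (1.2)^-1 = 16.7.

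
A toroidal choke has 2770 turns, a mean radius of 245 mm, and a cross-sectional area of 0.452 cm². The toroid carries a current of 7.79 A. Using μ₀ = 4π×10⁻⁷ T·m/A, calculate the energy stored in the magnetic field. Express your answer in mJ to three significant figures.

U ≈ 8.59 mJ

L = μ₀N²A/(2πR) = (4π×10⁻⁷)(2770)²(4.520×10^-5)/(2π×0.245) = 2.831×10^-4 H.
U = ½LI² = ½(2.831×10^-4)(7.79)² = 8.590×10^-3 J.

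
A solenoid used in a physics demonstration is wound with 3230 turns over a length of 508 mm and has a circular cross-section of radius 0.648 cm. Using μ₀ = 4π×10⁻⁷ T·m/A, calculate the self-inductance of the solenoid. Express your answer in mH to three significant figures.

A = πr² = π(6.480×10^-3 m)² = 1.319×10^-4 m².
For a long solenoid, L = μ₀N²A/ℓ.
L = (4π×10⁻⁷)(3230)²(1.319×10^-4)/(0.508 m) = 3.404×10^-3 H.

L ≈ 3.40 mH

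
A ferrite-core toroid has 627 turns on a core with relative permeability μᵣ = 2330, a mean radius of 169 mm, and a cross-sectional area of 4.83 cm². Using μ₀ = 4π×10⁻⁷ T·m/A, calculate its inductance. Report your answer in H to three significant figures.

For a thin toroid, L = μ₀μᵣN²A/(2πR).
L = (4π×10⁻⁷)(2330)(627)²(4.830×10^-4) / (2π×0.169 m) = 0.5236 H.

L ≈ 0.524 H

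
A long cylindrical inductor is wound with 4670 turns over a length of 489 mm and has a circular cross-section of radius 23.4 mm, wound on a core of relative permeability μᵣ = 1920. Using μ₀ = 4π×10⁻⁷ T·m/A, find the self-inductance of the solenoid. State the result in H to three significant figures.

L ≈ 185 H

A = πr² = π(2.340×10^-2 m)² = 1.720×10^-3 m².
For a long solenoid, L = μ₀μᵣN²A/ℓ.
L = (4π×10⁻⁷)(1920)(4670)²(1.720×10^-3)/(0.489 m) = 185.1 H.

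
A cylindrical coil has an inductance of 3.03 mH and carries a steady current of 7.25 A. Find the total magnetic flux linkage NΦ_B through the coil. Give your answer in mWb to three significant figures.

From L = NΦ_B/I, the flux linkage is NΦ_B = LI.
NΦ_B = (3.030×10^-3 H)(7.25 A) = 2.197×10^-2 Wb.

NΦ_B ≈ 22.0 mWb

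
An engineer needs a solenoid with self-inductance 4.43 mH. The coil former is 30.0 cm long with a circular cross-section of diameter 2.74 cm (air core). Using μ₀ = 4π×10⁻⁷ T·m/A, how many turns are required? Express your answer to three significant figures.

A = π(d/2)² = π(1.370×10^-2 m)² = 5.896×10^-4 m².
From L = μ₀N²A/ℓ, N = √(Lℓ / (μ₀A)).
N = √[(4.430×10^-3)(0.3) / ((4π×10⁻⁷)×5.896×10^-4)] = √(1.794×10^6) ≈ 1339.3.

N ≈ 1340 turns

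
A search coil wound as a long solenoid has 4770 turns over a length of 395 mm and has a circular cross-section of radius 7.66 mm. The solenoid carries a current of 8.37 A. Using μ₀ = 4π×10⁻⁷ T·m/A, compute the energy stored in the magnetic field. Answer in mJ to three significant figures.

U ≈ 467 mJ

A = πr² = π(7.660×10^-3 m)² = 1.843×10^-4 m².
L = μ₀N²A/ℓ = (4π×10⁻⁷)(4770)²(1.843×10^-4)/(0.395) = 1.334×10^-2 H.
U = ½LI² = ½(1.334×10^-2)(8.37)² = 0.4674 J.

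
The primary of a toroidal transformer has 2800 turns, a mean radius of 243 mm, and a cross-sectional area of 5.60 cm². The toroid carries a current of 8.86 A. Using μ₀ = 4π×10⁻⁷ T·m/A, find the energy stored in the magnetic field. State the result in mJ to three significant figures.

L = μ₀N²A/(2πR) = (4π×10⁻⁷)(2800)²(5.600×10^-4)/(2π×0.243) = 3.613×10^-3 H.
U = ½LI² = ½(3.613×10^-3)(8.86)² = 0.1418 J.

U ≈ 142 mJ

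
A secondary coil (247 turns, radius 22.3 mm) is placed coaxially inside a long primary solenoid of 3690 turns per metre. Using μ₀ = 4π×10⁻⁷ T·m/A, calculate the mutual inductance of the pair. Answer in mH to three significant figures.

The outer solenoid produces a uniform field B₁ = μ₀n₁I₁ across the inner coil,
so the flux linkage is N₂Φ = N₂B₁A₂ = μ₀n₁N₂A₂·I₁, giving M = μ₀n₁N₂A₂.
A₂ = πr² = π(2.230×10^-2 m)² = 1.562×10^-3 m².
M = (4π×10⁻⁷)(3690)(247)(1.562×10^-3) = 1.789×10^-3 H.

M ≈ 1.79 mH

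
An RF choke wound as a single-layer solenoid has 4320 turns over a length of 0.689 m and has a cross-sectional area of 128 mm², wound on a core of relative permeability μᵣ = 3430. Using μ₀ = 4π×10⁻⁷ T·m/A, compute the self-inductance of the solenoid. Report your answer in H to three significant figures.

L ≈ 14.9 H

A = 128 mm² = 1.280×10^-4 m².
For a long solenoid, L = μ₀μᵣN²A/ℓ.
L = (4π×10⁻⁷)(3430)(4320)²(1.280×10^-4)/(0.689 m) = 14.94 H.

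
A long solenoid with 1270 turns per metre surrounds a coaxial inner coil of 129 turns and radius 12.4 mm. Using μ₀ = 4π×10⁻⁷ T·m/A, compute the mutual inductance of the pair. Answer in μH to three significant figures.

M ≈ 99.4 μH

The outer solenoid produces a uniform field B₁ = μ₀n₁I₁ across the inner coil,
so the flux linkage is N₂Φ = N₂B₁A₂ = μ₀n₁N₂A₂·I₁, giving M = μ₀n₁N₂A₂.
A₂ = πr² = π(1.240×10^-2 m)² = 4.831×10^-4 m².
M = (4π×10⁻⁷)(1270)(129)(4.831×10^-4) = 9.9448×10^-5 H.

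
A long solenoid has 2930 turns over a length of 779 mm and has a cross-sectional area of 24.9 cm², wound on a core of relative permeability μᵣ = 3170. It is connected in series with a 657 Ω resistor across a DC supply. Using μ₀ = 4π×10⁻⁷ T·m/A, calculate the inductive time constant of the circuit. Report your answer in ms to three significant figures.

A = 24.9 cm² = 2.490×10^-3 m².
L = μ₀μᵣN²A/ℓ = (4π×10⁻⁷)(3170)(2930)²(2.490×10^-3)/(0.779) = 109.3 H.
τ = L/R = (109.3)/(657) = 0.1664 s.

τ ≈ 166 ms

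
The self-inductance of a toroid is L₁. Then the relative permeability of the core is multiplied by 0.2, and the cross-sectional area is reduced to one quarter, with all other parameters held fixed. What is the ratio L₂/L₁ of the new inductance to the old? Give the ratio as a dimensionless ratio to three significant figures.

L₂/L₁ = 0.0500

For a toroid, L ∝ μᵣN²A/R.
L₂/L₁ = (0.2) × (0.25) = 0.0500.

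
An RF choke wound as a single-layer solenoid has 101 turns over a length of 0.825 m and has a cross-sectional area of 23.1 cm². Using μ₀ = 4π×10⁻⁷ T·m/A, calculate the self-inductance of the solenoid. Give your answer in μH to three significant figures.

L ≈ 35.9 μH

A = 23.1 cm² = 2.310×10^-3 m².
For a long solenoid, L = μ₀N²A/ℓ.
L = (4π×10⁻⁷)(101)²(2.310×10^-3)/(0.825 m) = 3.589×10^-5 H.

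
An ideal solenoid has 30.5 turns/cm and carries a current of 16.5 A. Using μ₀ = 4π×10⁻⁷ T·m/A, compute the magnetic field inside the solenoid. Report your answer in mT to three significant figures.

B ≈ 63.2 mT

Inside a long solenoid, B = μ₀nI.
B = (4π×10⁻⁷)(3.050×10^3 m⁻¹)(16.5 A) = 6.324×10^-2 T.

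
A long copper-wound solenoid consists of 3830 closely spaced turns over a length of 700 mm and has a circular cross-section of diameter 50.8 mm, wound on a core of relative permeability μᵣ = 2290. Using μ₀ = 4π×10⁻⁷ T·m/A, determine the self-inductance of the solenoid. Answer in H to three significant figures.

L ≈ 122 H

A = π(d/2)² = π(2.540×10^-2 m)² = 2.027×10^-3 m².
For a long solenoid, L = μ₀μᵣN²A/ℓ.
L = (4π×10⁻⁷)(2290)(3830)²(2.027×10^-3)/(0.7 m) = 122.2 H.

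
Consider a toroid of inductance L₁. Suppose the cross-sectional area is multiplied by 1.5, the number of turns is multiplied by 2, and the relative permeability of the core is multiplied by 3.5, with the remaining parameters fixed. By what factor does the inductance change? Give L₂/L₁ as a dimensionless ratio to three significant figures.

L₂/L₁ = 21.0

For a toroid, L ∝ μᵣN²A/R.
L₂/L₁ = (1.5) × (2)^2 × (3.5) = 21.0.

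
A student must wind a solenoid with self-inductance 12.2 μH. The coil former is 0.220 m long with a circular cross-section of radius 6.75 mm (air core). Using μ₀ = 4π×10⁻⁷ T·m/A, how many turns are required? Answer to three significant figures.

A = πr² = π(6.750×10^-3 m)² = 1.431×10^-4 m².
From L = μ₀N²A/ℓ, N = √(Lℓ / (μ₀A)).
N = √[(1.220×10^-5)(0.22) / ((4π×10⁻⁷)×1.431×10^-4)] = √(1.492×10^4) ≈ 122.2.

N ≈ 122 turns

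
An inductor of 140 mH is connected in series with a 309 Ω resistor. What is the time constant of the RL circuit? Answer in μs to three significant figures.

τ = L/R = (0.14 H)/(309 Ω) = 4.531×10^-4 s.

τ ≈ 453 μs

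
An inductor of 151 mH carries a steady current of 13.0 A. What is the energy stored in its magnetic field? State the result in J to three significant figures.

Stored magnetic energy: U = ½LI².
U = ½(0.151 H)(13.0 A)² = 12.76 J.

U ≈ 12.8 J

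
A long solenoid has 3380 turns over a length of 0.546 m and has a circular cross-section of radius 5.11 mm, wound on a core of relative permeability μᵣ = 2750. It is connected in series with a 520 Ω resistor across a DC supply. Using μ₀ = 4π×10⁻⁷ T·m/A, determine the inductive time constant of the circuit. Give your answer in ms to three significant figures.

τ ≈ 11.4 ms

A = πr² = π(5.110×10^-3 m)² = 8.203×10^-5 m².
L = μ₀μᵣN²A/ℓ = (4π×10⁻⁷)(2750)(3380)²(8.203×10^-5)/(0.546) = 5.932 H.
τ = L/R = (5.932)/(520) = 1.141×10^-2 s.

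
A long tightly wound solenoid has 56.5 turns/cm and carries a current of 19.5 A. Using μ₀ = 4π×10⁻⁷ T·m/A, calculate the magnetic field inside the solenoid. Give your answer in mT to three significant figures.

B ≈ 138 mT

Inside a long solenoid, B = μ₀nI.
B = (4π×10⁻⁷)(5.650×10^3 m⁻¹)(19.5 A) = 0.1384 T.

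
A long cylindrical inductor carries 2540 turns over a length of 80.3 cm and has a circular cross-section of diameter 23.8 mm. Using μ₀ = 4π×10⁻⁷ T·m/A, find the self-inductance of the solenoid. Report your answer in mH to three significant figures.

L ≈ 4.49 mH

A = π(d/2)² = π(1.190×10^-2 m)² = 4.449×10^-4 m².
For a long solenoid, L = μ₀N²A/ℓ.
L = (4π×10⁻⁷)(2540)²(4.449×10^-4)/(0.803 m) = 4.492×10^-3 H.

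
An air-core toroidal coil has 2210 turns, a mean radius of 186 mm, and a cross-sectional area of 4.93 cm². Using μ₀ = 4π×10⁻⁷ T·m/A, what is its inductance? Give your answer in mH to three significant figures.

L ≈ 2.59 mH

For a thin toroid, L = μ₀N²A/(2πR).
L = (4π×10⁻⁷)(2210)²(4.930×10^-4) / (2π×0.186 m) = 2.589×10^-3 H.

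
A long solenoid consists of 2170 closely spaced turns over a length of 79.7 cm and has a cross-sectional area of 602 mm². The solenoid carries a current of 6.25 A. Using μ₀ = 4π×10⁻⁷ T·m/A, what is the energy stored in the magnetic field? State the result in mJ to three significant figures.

U ≈ 87.3 mJ

A = 602 mm² = 6.020×10^-4 m².
L = μ₀N²A/ℓ = (4π×10⁻⁷)(2170)²(6.020×10^-4)/(0.797) = 4.470×10^-3 H.
U = ½LI² = ½(4.470×10^-3)(6.25)² = 8.730×10^-2 J.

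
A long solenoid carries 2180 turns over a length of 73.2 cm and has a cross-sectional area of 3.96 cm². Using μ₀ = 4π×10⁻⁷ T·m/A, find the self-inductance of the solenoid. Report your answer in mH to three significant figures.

L ≈ 3.23 mH

A = 3.96 cm² = 3.960×10^-4 m².
For a long solenoid, L = μ₀N²A/ℓ.
L = (4π×10⁻⁷)(2180)²(3.960×10^-4)/(0.732 m) = 3.231×10^-3 H.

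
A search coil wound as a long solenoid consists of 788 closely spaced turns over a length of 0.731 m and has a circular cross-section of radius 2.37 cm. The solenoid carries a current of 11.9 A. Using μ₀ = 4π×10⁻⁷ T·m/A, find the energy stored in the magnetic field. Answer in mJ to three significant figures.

A = πr² = π(2.370×10^-2 m)² = 1.7646×10^-3 m².
L = μ₀N²A/ℓ = (4π×10⁻⁷)(788)²(1.7646×10^-3)/(0.731) = 1.884×10^-3 H.
U = ½LI² = ½(1.884×10^-3)(11.9)² = 0.1334 J.

U ≈ 133 mJ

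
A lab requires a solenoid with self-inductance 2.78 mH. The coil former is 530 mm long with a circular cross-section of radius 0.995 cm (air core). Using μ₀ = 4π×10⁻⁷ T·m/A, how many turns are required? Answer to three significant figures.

N ≈ 1940 turns

A = πr² = π(9.950×10^-3 m)² = 3.110×10^-4 m².
From L = μ₀N²A/ℓ, N = √(Lℓ / (μ₀A)).
N = √[(2.780×10^-3)(0.53) / ((4π×10⁻⁷)×3.110×10^-4)] = √(3.770×10^6) ≈ 1941.6.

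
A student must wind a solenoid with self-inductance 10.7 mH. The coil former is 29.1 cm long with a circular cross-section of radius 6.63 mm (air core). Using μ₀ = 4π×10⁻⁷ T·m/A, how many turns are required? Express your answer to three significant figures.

A = πr² = π(6.630×10^-3 m)² = 1.381×10^-4 m².
From L = μ₀N²A/ℓ, N = √(Lℓ / (μ₀A)).
N = √[(1.070×10^-2)(0.291) / ((4π×10⁻⁷)×1.381×10^-4)] = √(1.794×10^7) ≈ 4235.9.

N ≈ 4240 turns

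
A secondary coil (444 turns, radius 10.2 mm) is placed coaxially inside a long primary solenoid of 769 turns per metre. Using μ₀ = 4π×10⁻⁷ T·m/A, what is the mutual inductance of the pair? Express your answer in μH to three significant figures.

M ≈ 140 μH

The outer solenoid produces a uniform field B₁ = μ₀n₁I₁ across the inner coil,
so the flux linkage is N₂Φ = N₂B₁A₂ = μ₀n₁N₂A₂·I₁, giving M = μ₀n₁N₂A₂.
A₂ = πr² = π(1.020×10^-2 m)² = 3.269×10^-4 m².
M = (4π×10⁻⁷)(769)(444)(3.269×10^-4) = 1.402×10^-4 H.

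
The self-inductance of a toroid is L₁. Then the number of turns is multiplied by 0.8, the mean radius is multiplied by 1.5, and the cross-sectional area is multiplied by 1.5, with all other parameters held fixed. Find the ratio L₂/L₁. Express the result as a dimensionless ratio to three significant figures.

For a toroid, L ∝ μᵣN²A/R.
L₂/L₁ = (0.8)^2 × (1.5)^-1 × (1.5) = 0.640.

L₂/L₁ = 0.640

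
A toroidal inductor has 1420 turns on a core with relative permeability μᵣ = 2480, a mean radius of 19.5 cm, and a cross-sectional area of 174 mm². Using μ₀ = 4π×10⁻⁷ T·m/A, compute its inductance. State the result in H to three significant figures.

For a thin toroid, L = μ₀μᵣN²A/(2πR).
L = (4π×10⁻⁷)(2480)(1420)²(1.740×10^-4) / (2π×0.195 m) = 0.8924 H.

L ≈ 0.892 H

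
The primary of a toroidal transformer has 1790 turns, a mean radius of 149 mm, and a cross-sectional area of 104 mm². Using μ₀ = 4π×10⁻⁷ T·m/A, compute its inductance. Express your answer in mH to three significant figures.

L ≈ 0.447 mH

For a thin toroid, L = μ₀N²A/(2πR).
L = (4π×10⁻⁷)(1790)²(1.040×10^-4) / (2π×0.149 m) = 4.473×10^-4 H.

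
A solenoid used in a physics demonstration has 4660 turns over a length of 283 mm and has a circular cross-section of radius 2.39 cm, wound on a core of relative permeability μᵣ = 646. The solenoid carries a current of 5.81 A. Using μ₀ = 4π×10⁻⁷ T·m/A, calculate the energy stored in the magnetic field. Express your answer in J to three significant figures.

A = πr² = π(2.390×10^-2 m)² = 1.7945×10^-3 m².
L = μ₀μᵣN²A/ℓ = (4π×10⁻⁷)(646)(4660)²(1.7945×10^-3)/(0.283) = 111.8 H.
U = ½LI² = ½(111.8)(5.81)² = 1.887×10^3 J.

U ≈ 1890 J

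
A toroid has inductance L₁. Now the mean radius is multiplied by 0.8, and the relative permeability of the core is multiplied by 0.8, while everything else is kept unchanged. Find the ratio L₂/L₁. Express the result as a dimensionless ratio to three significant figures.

L₂/L₁ = 1.00

For a toroid, L ∝ μᵣN²A/R.
L₂/L₁ = (0.8)^-1 × (0.8) = 1.00.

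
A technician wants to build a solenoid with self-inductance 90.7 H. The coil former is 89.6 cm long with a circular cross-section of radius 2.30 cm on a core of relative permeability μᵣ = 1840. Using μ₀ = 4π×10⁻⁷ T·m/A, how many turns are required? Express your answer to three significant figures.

N ≈ 4600 turns

A = πr² = π(2.300×10^-2 m)² = 1.662×10^-3 m².
From L = μ₀μᵣN²A/ℓ, N = √(Lℓ / (μ₀μᵣA)).
N = √[(90.7)(0.896) / ((4π×10⁻⁷)(1840)×1.662×10^-3)] = √(2.1149×10^7) ≈ 4598.8.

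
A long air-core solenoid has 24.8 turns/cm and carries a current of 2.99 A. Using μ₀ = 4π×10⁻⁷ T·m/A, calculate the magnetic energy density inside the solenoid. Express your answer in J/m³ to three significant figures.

u ≈ 34.5 J/m³

B = μ₀nI = (4π×10⁻⁷)(2.480×10^3)(2.99) = 9.318×10^-3 T.
u = B²/(2μ₀) = (9.318×10^-3)²/(2×4π×10⁻⁷) = 34.548 J/m³.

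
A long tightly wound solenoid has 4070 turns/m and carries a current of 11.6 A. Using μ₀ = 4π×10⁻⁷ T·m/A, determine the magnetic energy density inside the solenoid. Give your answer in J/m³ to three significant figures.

B = μ₀nI = (4π×10⁻⁷)(4.070×10^3)(11.6) = 5.933×10^-2 T.
u = B²/(2μ₀) = (5.933×10^-2)²/(2×4π×10⁻⁷) = 1.401×10^3 J/m³.

u ≈ 1400 J/m³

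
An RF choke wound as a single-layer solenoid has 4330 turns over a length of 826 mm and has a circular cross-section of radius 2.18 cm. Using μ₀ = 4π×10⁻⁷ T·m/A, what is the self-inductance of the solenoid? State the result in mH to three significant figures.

A = πr² = π(2.180×10^-2 m)² = 1.493×10^-3 m².
For a long solenoid, L = μ₀N²A/ℓ.
L = (4π×10⁻⁷)(4330)²(1.493×10^-3)/(0.826 m) = 4.259×10^-2 H.

L ≈ 42.6 mH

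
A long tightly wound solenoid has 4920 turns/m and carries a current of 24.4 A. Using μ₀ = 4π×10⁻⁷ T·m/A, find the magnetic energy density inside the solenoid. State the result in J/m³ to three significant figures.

B = μ₀nI = (4π×10⁻⁷)(4.920×10^3)(24.4) = 0.1509 T.
u = B²/(2μ₀) = (0.1509)²/(2×4π×10⁻⁷) = 9.055×10^3 J/m³.

u ≈ 9060 J/m³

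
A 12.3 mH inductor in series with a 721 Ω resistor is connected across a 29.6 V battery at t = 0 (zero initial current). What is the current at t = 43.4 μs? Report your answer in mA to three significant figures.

I ≈ 37.8 mA

τ = L/R = 1.230×10^-2/721 = 1.706×10^-5 s; final current I_∞ = ε/R = 29.6/721 = 4.105×10^-2 A.
I(t) = I_∞(1 − e^(−t/τ)) with t/τ = 2.544.
I = (4.105×10^-2)(1 − e^(−2.544)) = 3.783×10^-2 A.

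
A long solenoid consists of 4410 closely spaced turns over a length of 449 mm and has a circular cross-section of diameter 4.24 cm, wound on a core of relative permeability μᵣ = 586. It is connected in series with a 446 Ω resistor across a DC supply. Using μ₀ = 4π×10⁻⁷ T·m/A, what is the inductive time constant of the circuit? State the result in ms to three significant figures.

A = π(d/2)² = π(2.120×10^-2 m)² = 1.412×10^-3 m².
L = μ₀μᵣN²A/ℓ = (4π×10⁻⁷)(586)(4410)²(1.412×10^-3)/(0.449) = 45.04 H.
τ = L/R = (45.04)/(446) = 0.101 s.

τ ≈ 101 ms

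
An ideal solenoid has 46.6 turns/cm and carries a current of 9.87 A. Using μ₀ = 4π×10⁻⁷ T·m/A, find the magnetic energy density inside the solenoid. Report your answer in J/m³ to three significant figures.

B = μ₀nI = (4π×10⁻⁷)(4.660×10^3)(9.87) = 5.780×10^-2 T.
u = B²/(2μ₀) = (5.780×10^-2)²/(2×4π×10⁻⁷) = 1.329×10^3 J/m³.

u ≈ 1330 J/m³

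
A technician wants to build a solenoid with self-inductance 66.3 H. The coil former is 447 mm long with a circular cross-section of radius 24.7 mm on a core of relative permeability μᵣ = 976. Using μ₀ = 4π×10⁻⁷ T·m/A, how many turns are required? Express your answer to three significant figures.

A = πr² = π(2.470×10^-2 m)² = 1.917×10^-3 m².
From L = μ₀μᵣN²A/ℓ, N = √(Lℓ / (μ₀μᵣA)).
N = √[(66.3)(0.447) / ((4π×10⁻⁷)(976)×1.917×10^-3)] = √(1.261×10^7) ≈ 3550.7.

N ≈ 3550 turns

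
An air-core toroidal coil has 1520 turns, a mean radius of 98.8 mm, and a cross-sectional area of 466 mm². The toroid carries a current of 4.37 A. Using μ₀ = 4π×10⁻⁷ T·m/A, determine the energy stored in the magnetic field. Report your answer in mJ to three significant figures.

U ≈ 20.8 mJ

L = μ₀N²A/(2πR) = (4π×10⁻⁷)(1520)²(4.660×10^-4)/(2π×9.880×10^-2) = 2.179×10^-3 H.
U = ½LI² = ½(2.179×10^-3)(4.37)² = 2.081×10^-2 J.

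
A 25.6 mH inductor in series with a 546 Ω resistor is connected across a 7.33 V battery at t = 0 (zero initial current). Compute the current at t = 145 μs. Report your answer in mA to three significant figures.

I ≈ 12.8 mA

τ = L/R = 2.560×10^-2/546 = 4.689×10^-5 s; final current I_∞ = ε/R = 7.33/546 = 1.342×10^-2 A.
I(t) = I_∞(1 − e^(−t/τ)) with t/τ = 3.093.
I = (1.342×10^-2)(1 − e^(−3.093)) = 1.282×10^-2 A.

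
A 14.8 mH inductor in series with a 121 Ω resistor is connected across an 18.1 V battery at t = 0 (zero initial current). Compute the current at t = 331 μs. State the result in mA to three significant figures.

τ = L/R = 1.480×10^-2/121 = 1.223×10^-4 s; final current I_∞ = ε/R = 18.1/121 = 0.1496 A.
I(t) = I_∞(1 − e^(−t/τ)) with t/τ = 2.706.
I = (0.1496)(1 − e^(−2.706)) = 0.1396 A.

I ≈ 140 mA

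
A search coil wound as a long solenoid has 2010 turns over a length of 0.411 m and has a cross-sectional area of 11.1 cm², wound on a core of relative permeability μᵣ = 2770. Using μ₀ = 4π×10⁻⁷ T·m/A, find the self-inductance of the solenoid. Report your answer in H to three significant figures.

A = 11.1 cm² = 1.110×10^-3 m².
For a long solenoid, L = μ₀μᵣN²A/ℓ.
L = (4π×10⁻⁷)(2770)(2010)²(1.110×10^-3)/(0.411 m) = 37.98 H.

L ≈ 38.0 H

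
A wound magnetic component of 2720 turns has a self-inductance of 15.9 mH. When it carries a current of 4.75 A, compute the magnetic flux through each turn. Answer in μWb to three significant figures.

Φ_B ≈ 27.8 μWb

From L = NΦ_B/I, the flux per turn is Φ_B = LI/N.
Φ_B = (1.590×10^-2 H)(4.75 A)/2720 = 2.777×10^-5 Wb.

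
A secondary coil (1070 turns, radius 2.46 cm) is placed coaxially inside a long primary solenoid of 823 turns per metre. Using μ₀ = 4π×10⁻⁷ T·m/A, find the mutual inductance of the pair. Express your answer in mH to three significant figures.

The outer solenoid produces a uniform field B₁ = μ₀n₁I₁ across the inner coil,
so the flux linkage is N₂Φ = N₂B₁A₂ = μ₀n₁N₂A₂·I₁, giving M = μ₀n₁N₂A₂.
A₂ = πr² = π(2.460×10^-2 m)² = 1.901×10^-3 m².
M = (4π×10⁻⁷)(823)(1070)(1.901×10^-3) = 2.104×10^-3 H.

M ≈ 2.10 mH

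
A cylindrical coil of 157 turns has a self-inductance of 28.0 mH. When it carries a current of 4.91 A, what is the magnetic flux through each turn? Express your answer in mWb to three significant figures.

From L = NΦ_B/I, the flux per turn is Φ_B = LI/N.
Φ_B = (2.800×10^-2 H)(4.91 A)/157 = 8.757×10^-4 Wb.

Φ_B ≈ 0.876 mWb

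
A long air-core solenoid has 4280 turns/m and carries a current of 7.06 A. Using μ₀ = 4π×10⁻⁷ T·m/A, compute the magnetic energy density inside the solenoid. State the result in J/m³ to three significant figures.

B = μ₀nI = (4π×10⁻⁷)(4.280×10^3)(7.06) = 3.797×10^-2 T.
u = B²/(2μ₀) = (3.797×10^-2)²/(2×4π×10⁻⁷) = 573.7 J/m³.

u ≈ 574 J/m³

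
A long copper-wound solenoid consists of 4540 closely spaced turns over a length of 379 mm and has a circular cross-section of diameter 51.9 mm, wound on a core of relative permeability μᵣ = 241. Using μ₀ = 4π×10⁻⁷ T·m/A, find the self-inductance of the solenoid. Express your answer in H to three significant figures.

A = π(d/2)² = π(2.595×10^-2 m)² = 2.116×10^-3 m².
For a long solenoid, L = μ₀μᵣN²A/ℓ.
L = (4π×10⁻⁷)(241)(4540)²(2.116×10^-3)/(0.379 m) = 34.84 H.

L ≈ 34.8 H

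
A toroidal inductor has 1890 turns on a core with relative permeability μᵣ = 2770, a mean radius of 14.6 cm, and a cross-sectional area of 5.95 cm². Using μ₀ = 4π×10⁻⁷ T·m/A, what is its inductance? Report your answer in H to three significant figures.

L ≈ 8.06 H

For a thin toroid, L = μ₀μᵣN²A/(2πR).
L = (4π×10⁻⁷)(2770)(1890)²(5.950×10^-4) / (2π×0.146 m) = 8.0649 H.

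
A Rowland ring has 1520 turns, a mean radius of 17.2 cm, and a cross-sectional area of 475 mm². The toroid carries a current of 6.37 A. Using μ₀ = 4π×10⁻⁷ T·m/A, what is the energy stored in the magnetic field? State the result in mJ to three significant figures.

L = μ₀N²A/(2πR) = (4π×10⁻⁷)(1520)²(4.750×10^-4)/(2π×0.172) = 1.276×10^-3 H.
U = ½LI² = ½(1.276×10^-3)(6.37)² = 2.589×10^-2 J.

U ≈ 25.9 mJ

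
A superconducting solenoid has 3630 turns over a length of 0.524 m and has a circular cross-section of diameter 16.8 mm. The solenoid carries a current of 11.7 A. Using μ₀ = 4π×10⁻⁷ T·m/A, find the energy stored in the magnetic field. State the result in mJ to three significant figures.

U ≈ 479 mJ

A = π(d/2)² = π(8.400×10^-3 m)² = 2.217×10^-4 m².
L = μ₀N²A/ℓ = (4π×10⁻⁷)(3630)²(2.217×10^-4)/(0.524) = 7.0049×10^-3 H.
U = ½LI² = ½(7.0049×10^-3)(11.7)² = 0.4794 J.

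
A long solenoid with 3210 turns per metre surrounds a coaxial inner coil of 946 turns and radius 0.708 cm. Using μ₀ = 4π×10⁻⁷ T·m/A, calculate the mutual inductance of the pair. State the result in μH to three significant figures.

The outer solenoid produces a uniform field B₁ = μ₀n₁I₁ across the inner coil,
so the flux linkage is N₂Φ = N₂B₁A₂ = μ₀n₁N₂A₂·I₁, giving M = μ₀n₁N₂A₂.
A₂ = πr² = π(7.080×10^-3 m)² = 1.5748×10^-4 m².
M = (4π×10⁻⁷)(3210)(946)(1.5748×10^-4) = 6.009×10^-4 H.

M ≈ 601 μH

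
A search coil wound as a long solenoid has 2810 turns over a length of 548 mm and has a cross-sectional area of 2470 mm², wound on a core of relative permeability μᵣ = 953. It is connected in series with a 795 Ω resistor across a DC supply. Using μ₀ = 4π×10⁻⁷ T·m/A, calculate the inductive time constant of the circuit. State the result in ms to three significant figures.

τ ≈ 53.6 ms

A = 2470 mm² = 2.470×10^-3 m².
L = μ₀μᵣN²A/ℓ = (4π×10⁻⁷)(953)(2810)²(2.470×10^-3)/(0.548) = 42.62 H.
τ = L/R = (42.62)/(795) = 5.361×10^-2 s.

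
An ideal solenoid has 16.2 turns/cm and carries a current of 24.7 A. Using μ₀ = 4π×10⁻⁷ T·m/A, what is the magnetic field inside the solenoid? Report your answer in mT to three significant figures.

Inside a long solenoid, B = μ₀nI.
B = (4π×10⁻⁷)(1.620×10^3 m⁻¹)(24.7 A) = 5.028×10^-2 T.

B ≈ 50.3 mT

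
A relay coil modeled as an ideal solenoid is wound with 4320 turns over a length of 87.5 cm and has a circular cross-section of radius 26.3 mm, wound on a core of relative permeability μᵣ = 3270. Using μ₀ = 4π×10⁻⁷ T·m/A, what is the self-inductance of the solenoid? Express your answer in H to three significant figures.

A = πr² = π(2.630×10^-2 m)² = 2.173×10^-3 m².
For a long solenoid, L = μ₀μᵣN²A/ℓ.
L = (4π×10⁻⁷)(3270)(4320)²(2.173×10^-3)/(0.875 m) = 190.4 H.

L ≈ 190 H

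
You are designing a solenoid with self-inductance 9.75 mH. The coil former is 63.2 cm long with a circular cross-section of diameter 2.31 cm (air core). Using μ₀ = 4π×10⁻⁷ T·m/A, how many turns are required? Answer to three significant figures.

N ≈ 3420 turns

A = π(d/2)² = π(1.155×10^-2 m)² = 4.191×10^-4 m².
From L = μ₀N²A/ℓ, N = √(Lℓ / (μ₀A)).
N = √[(9.750×10^-3)(0.632) / ((4π×10⁻⁷)×4.191×10^-4)] = √(1.170×10^7) ≈ 3420.6.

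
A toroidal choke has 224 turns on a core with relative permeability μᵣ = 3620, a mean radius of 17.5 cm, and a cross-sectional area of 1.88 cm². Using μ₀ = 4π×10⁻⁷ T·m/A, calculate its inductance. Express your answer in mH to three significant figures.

L ≈ 39.0 mH

For a thin toroid, L = μ₀μᵣN²A/(2πR).
L = (4π×10⁻⁷)(3620)(224)²(1.880×10^-4) / (2π×0.175 m) = 3.903×10^-2 H.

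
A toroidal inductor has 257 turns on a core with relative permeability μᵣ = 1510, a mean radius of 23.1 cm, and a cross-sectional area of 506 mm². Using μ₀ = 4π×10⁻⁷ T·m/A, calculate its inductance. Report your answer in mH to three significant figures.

L ≈ 43.7 mH

For a thin toroid, L = μ₀μᵣN²A/(2πR).
L = (4π×10⁻⁷)(1510)(257)²(5.060×10^-4) / (2π×0.231 m) = 4.369×10^-2 H.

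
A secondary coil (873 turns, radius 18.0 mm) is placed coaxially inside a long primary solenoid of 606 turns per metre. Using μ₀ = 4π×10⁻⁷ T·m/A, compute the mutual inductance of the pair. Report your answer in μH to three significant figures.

The outer solenoid produces a uniform field B₁ = μ₀n₁I₁ across the inner coil,
so the flux linkage is N₂Φ = N₂B₁A₂ = μ₀n₁N₂A₂·I₁, giving M = μ₀n₁N₂A₂.
A₂ = πr² = π(1.800×10^-2 m)² = 1.018×10^-3 m².
M = (4π×10⁻⁷)(606)(873)(1.018×10^-3) = 6.767×10^-4 H.

M ≈ 677 μH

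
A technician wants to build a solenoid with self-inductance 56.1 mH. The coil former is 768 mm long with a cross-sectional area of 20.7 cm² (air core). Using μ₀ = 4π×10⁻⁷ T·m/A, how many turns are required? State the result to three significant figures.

N ≈ 4070 turns

A = 20.7 cm² = 2.070×10^-3 m².
From L = μ₀N²A/ℓ, N = √(Lℓ / (μ₀A)).
N = √[(5.610×10^-2)(0.768) / ((4π×10⁻⁷)×2.070×10^-3)] = √(1.656×10^7) ≈ 4069.8.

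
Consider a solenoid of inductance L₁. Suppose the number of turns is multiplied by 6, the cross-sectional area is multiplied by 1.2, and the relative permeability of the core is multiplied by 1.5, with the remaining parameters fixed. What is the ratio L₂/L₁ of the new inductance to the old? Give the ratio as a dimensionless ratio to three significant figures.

L₂/L₁ = 64.8

For a solenoid, L ∝ μᵣN²A/ℓ.
L₂/L₁ = (6)^2 × (1.2) × (1.5) = 64.8.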